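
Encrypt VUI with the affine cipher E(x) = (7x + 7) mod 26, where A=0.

YRL

V(21): 7·21+7=154≡24 → Y
U(20): 7·20+7=147≡17 → R
I(8): 7·8+7=63≡11 → L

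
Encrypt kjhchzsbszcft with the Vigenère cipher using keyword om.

Repeat the key across the message: omomomomomomo
k(10)+o(14): 24 → y
j(9)+m(12): 21 → v
h(7)+o(14): 21 → v
c(2)+m(12): 14 → o
h(7)+o(14): 21 → v
z(25)+m(12): 37≡11 → l
s(18)+o(14): 32≡6 → g
b(1)+m(12): 13 → n
s(18)+o(14): 32≡6 → g
z(25)+m(12): 37≡11 → l
c(2)+o(14): 16 → q
f(5)+m(12): 17 → r
t(19)+o(14): 33≡7 → h

yvvovlgnglqrh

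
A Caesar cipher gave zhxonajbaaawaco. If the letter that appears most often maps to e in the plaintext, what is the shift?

22

The most frequent ciphertext letter is a (appears 5 times).
a is position 0; e is position 4.
Shift = -4≡22.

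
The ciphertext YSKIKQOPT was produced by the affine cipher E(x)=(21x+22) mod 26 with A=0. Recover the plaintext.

The inverse of 21 mod 26 is 5, since 21·5=105≡1. Apply D(y)=5·(y−22) mod 26:
Y(24): 5·(24−22)=10 → K
S(18): 5·(18−22)=-20≡6 → G
K(10): 5·(10−22)=-60≡18 → S
I(8): 5·(8−22)=-70≡8 → I
K(10): 5·(10−22)=-60≡18 → S
Q(16): 5·(16−22)=-30≡22 → W
O(14): 5·(14−22)=-40≡12 → M
P(15): 5·(15−22)=-35≡17 → R
T(19): 5·(19−22)=-15≡11 → L

KGSISWMRL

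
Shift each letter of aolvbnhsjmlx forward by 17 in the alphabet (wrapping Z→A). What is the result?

a(0): 0+17=17 → r
o(14): 14+17=31≡5 → f
l(11): 11+17=28≡2 → c
v(21): 21+17=38≡12 → m
b(1): 1+17=18 → s
n(13): 13+17=30≡4 → e
h(7): 7+17=24 → y
s(18): 18+17=35≡9 → j
j(9): 9+17=26≡0 → a
m(12): 12+17=29≡3 → d
l(11): 11+17=28≡2 → c
x(23): 23+17=40≡14 → o

rfcmseyjadco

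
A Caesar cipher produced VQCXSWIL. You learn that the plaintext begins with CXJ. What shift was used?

From the crib: V(21)−C(2)=19, so the shift is 19.

19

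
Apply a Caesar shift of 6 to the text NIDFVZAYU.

N(13): 13+6=19 → T
I(8): 8+6=14 → O
D(3): 3+6=9 → J
F(5): 5+6=11 → L
V(21): 21+6=27≡1 → B
Z(25): 25+6=31≡5 → F
A(0): 0+6=6 → G
Y(24): 24+6=30≡4 → E
U(20): 20+6=26≡0 → A

TOJLBFGEA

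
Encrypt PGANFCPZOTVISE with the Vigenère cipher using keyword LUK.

Repeat the key across the message: LUKLUKLUKLUKLU
P(15)+L(11): 26≡0 → A
G(6)+U(20): 26≡0 → A
A(0)+K(10): 10 → K
N(13)+L(11): 24 → Y
F(5)+U(20): 25 → Z
C(2)+K(10): 12 → M
P(15)+L(11): 26≡0 → A
Z(25)+U(20): 45≡19 → T
O(14)+K(10): 24 → Y
T(19)+L(11): 30≡4 → E
V(21)+U(20): 41≡15 → P
I(8)+K(10): 18 → S
S(18)+L(11): 29≡3 → D
E(4)+U(20): 24 → Y

AAKYZMATYEPSDY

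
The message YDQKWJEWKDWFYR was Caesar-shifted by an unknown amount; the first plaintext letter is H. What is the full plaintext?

HMZTFSNFTMFOHA

From the crib: Y(24)−H(7)=17, so the shift is 17.
Subtract 17 from each ciphertext letter:
Y(24): 24−17=7 → H
D(3): 3−17=-14≡12 → M
Q(16): 16−17=-1≡25 → Z
K(10): 10−17=-7≡19 → T
W(22): 22−17=5 → F
J(9): 9−17=-8≡18 → S
E(4): 4−17=-13≡13 → N
W(22): 22−17=5 → F
K(10): 10−17=-7≡19 → T
D(3): 3−17=-14≡12 → M
W(22): 22−17=5 → F
F(5): 5−17=-12≡14 → O
Y(24): 24−17=7 → H
R(17): 17−17=0 → A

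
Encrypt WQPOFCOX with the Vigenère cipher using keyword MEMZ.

Repeat the key across the message: MEMZMEMZ
W(22)+M(12): 34≡8 → I
Q(16)+E(4): 20 → U
P(15)+M(12): 27≡1 → B
O(14)+Z(25): 39≡13 → N
F(5)+M(12): 17 → R
C(2)+E(4): 6 → G
O(14)+M(12): 26≡0 → A
X(23)+Z(25): 48≡22 → W

IUBNRGAW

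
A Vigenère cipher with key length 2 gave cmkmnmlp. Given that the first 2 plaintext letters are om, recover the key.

oa

Subtract each crib letter from the matching ciphertext letter (mod 26):
c(2)−o(14)=-12≡14 → o
m(12)−m(12)=0 → a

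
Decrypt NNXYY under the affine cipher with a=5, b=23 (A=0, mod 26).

YYAVV

The inverse of 5 mod 26 is 21, since 5·21=105≡1. Apply D(y)=21·(y−23) mod 26:
N(13): 21·(13−23)=-210≡24 → Y
N(13): 21·(13−23)=-210≡24 → Y
X(23): 21·(23−23)=0 → A
Y(24): 21·(24−23)=21 → V
Y(24): 21·(24−23)=21 → V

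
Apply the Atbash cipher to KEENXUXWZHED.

PVVMCFCDASVW

K(10) → P(15)
E(4) → V(21)
E(4) → V(21)
N(13) → M(12)
X(23) → C(2)
U(20) → F(5)
X(23) → C(2)
W(22) → D(3)
Z(25) → A(0)
H(7) → S(18)
E(4) → V(21)
D(3) → W(22)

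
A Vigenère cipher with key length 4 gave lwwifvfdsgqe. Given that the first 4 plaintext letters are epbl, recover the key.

Subtract each crib letter from the matching ciphertext letter (mod 26):
l(11)−e(4)=7 → h
w(22)−p(15)=7 → h
w(22)−b(1)=21 → v
i(8)−l(11)=-3≡23 → x

hhvx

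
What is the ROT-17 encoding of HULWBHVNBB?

YLCNSYMESS

H(7): 7+17=24 → Y
U(20): 20+17=37≡11 → L
L(11): 11+17=28≡2 → C
W(22): 22+17=39≡13 → N
B(1): 1+17=18 → S
H(7): 7+17=24 → Y
V(21): 21+17=38≡12 → M
N(13): 13+17=30≡4 → E
B(1): 1+17=18 → S
B(1): 1+17=18 → S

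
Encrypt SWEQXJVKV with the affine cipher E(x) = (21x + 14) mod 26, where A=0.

CIUMDVNQN

S(18): 21·18+14=392≡2 → C
W(22): 21·22+14=476≡8 → I
E(4): 21·4+14=98≡20 → U
Q(16): 21·16+14=350≡12 → M
X(23): 21·23+14=497≡3 → D
J(9): 21·9+14=203≡21 → V
V(21): 21·21+14=455≡13 → N
K(10): 21·10+14=224≡16 → Q
V(21): 21·21+14=455≡13 → N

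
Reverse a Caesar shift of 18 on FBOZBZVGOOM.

NJWHJHDOWWU

F(5): 5−18=-13≡13 → N
B(1): 1−18=-17≡9 → J
O(14): 14−18=-4≡22 → W
Z(25): 25−18=7 → H
B(1): 1−18=-17≡9 → J
Z(25): 25−18=7 → H
V(21): 21−18=3 → D
G(6): 6−18=-12≡14 → O
O(14): 14−18=-4≡22 → W
O(14): 14−18=-4≡22 → W
M(12): 12−18=-6≡20 → U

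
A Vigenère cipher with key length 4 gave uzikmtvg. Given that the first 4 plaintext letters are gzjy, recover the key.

oazm

Subtract each crib letter from the matching ciphertext letter (mod 26):
u(20)−g(6)=14 → o
z(25)−z(25)=0 → a
i(8)−j(9)=-1≡25 → z
k(10)−y(24)=-14≡12 → m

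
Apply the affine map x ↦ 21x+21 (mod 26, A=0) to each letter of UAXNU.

ZVKIZ

U(20): 21·20+21=441≡25 → Z
A(0): 21·0+21=21 → V
X(23): 21·23+21=504≡10 → K
N(13): 21·13+21=294≡8 → I
U(20): 21·20+21=441≡25 → Z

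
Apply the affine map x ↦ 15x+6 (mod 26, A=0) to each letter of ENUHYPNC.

E(4): 15·4+6=66≡14 → O
N(13): 15·13+6=201≡19 → T
U(20): 15·20+6=306≡20 → U
H(7): 15·7+6=111≡7 → H
Y(24): 15·24+6=366≡2 → C
P(15): 15·15+6=231≡23 → X
N(13): 15·13+6=201≡19 → T
C(2): 15·2+6=36≡10 → K

OTUHCXTK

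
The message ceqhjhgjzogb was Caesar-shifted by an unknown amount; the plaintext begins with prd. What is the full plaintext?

From the crib: c(2)−p(15)=-13≡13, so the shift is 13.
Subtract 13 from each ciphertext letter:
c(2): 2−13=-11≡15 → p
e(4): 4−13=-9≡17 → r
q(16): 16−13=3 → d
h(7): 7−13=-6≡20 → u
j(9): 9−13=-4≡22 → w
h(7): 7−13=-6≡20 → u
g(6): 6−13=-7≡19 → t
j(9): 9−13=-4≡22 → w
z(25): 25−13=12 → m
o(14): 14−13=1 → b
g(6): 6−13=-7≡19 → t
b(1): 1−13=-12≡14 → o

prduwutwmbto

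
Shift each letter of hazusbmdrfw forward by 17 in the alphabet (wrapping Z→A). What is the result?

h(7): 7+17=24 → y
a(0): 0+17=17 → r
z(25): 25+17=42≡16 → q
u(20): 20+17=37≡11 → l
s(18): 18+17=35≡9 → j
b(1): 1+17=18 → s
m(12): 12+17=29≡3 → d
d(3): 3+17=20 → u
r(17): 17+17=34≡8 → i
f(5): 5+17=22 → w
w(22): 22+17=39≡13 → n

yrqljsduiwn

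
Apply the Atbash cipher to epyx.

e(4) → v(21)
p(15) → k(10)
y(24) → b(1)
x(23) → c(2)

vkbc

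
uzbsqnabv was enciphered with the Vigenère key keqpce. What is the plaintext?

kvldojqxf

Repeat the key across the ciphertext: keqpcekeq
u(20)−k(10): 10 → k
z(25)−e(4): 21 → v
b(1)−q(16): -15≡11 → l
s(18)−p(15): 3 → d
q(16)−c(2): 14 → o
n(13)−e(4): 9 → j
a(0)−k(10): -10≡16 → q
b(1)−e(4): -3≡23 → x
v(21)−q(16): 5 → f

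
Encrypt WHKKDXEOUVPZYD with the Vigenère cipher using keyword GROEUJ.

Repeat the key across the message: GROEUJGROEUJGR
W(22)+G(6): 28≡2 → C
H(7)+R(17): 24 → Y
K(10)+O(14): 24 → Y
K(10)+E(4): 14 → O
D(3)+U(20): 23 → X
X(23)+J(9): 32≡6 → G
E(4)+G(6): 10 → K
O(14)+R(17): 31≡5 → F
U(20)+O(14): 34≡8 → I
V(21)+E(4): 25 → Z
P(15)+U(20): 35≡9 → J
Z(25)+J(9): 34≡8 → I
Y(24)+G(6): 30≡4 → E
D(3)+R(17): 20 → U

CYYOXGKFIZJIEU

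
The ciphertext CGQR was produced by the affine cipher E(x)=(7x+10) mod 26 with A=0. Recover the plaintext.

The inverse of 7 mod 26 is 15, since 7·15=105≡1. Apply D(y)=15·(y−10) mod 26:
C(2): 15·(2−10)=-120≡10 → K
G(6): 15·(6−10)=-60≡18 → S
Q(16): 15·(16−10)=90≡12 → M
R(17): 15·(17−10)=105≡1 → B

KSMB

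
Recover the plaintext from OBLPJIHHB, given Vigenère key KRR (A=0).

Repeat the key across the ciphertext: KRRKRRKRR
O(14)−K(10): 4 → E
B(1)−R(17): -16≡10 → K
L(11)−R(17): -6≡20 → U
P(15)−K(10): 5 → F
J(9)−R(17): -8≡18 → S
I(8)−R(17): -9≡17 → R
H(7)−K(10): -3≡23 → X
H(7)−R(17): -10≡16 → Q
B(1)−R(17): -16≡10 → K

EKUFSRXQK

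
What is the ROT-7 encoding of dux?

kbe

d(3): 3+7=10 → k
u(20): 20+7=27≡1 → b
x(23): 23+7=30≡4 → e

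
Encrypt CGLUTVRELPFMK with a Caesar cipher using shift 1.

DHMVUWSFMQGNL

C(2): 2+1=3 → D
G(6): 6+1=7 → H
L(11): 11+1=12 → M
U(20): 20+1=21 → V
T(19): 19+1=20 → U
V(21): 21+1=22 → W
R(17): 17+1=18 → S
E(4): 4+1=5 → F
L(11): 11+1=12 → M
P(15): 15+1=16 → Q
F(5): 5+1=6 → G
M(12): 12+1=13 → N
K(10): 10+1=11 → L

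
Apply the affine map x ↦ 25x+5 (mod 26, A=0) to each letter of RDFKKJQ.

OCAVVWP

R(17): 25·17+5=430≡14 → O
D(3): 25·3+5=80≡2 → C
F(5): 25·5+5=130≡0 → A
K(10): 25·10+5=255≡21 → V
K(10): 25·10+5=255≡21 → V
J(9): 25·9+5=230≡22 → W
Q(16): 25·16+5=405≡15 → P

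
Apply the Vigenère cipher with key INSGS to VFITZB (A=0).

DSAZRJ

Repeat the key across the message: INSGSI
V(21)+I(8): 29≡3 → D
F(5)+N(13): 18 → S
I(8)+S(18): 26≡0 → A
T(19)+G(6): 25 → Z
Z(25)+S(18): 43≡17 → R
B(1)+I(8): 9 → J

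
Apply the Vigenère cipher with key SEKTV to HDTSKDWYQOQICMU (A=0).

ZHDLFVAIJJIMMFP

Repeat the key across the message: SEKTVSEKTVSEKTV
H(7)+S(18): 25 → Z
D(3)+E(4): 7 → H
T(19)+K(10): 29≡3 → D
S(18)+T(19): 37≡11 → L
K(10)+V(21): 31≡5 → F
D(3)+S(18): 21 → V
W(22)+E(4): 26≡0 → A
Y(24)+K(10): 34≡8 → I
Q(16)+T(19): 35≡9 → J
O(14)+V(21): 35≡9 → J
Q(16)+S(18): 34≡8 → I
I(8)+E(4): 12 → M
C(2)+K(10): 12 → M
M(12)+T(19): 31≡5 → F
U(20)+V(21): 41≡15 → P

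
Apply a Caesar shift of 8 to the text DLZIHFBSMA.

LTHQPNJAUI

D(3): 3+8=11 → L
L(11): 11+8=19 → T
Z(25): 25+8=33≡7 → H
I(8): 8+8=16 → Q
H(7): 7+8=15 → P
F(5): 5+8=13 → N
B(1): 1+8=9 → J
S(18): 18+8=26≡0 → A
M(12): 12+8=20 → U
A(0): 0+8=8 → I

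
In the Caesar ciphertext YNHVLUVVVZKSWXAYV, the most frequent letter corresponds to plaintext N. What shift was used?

8

The most frequent ciphertext letter is V (appears 5 times).
V is position 21; N is position 13.
Shift = 8.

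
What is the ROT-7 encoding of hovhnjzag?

h(7): 7+7=14 → o
o(14): 14+7=21 → v
v(21): 21+7=28≡2 → c
h(7): 7+7=14 → o
n(13): 13+7=20 → u
j(9): 9+7=16 → q
z(25): 25+7=32≡6 → g
a(0): 0+7=7 → h
g(6): 6+7=13 → n

ovcouqghn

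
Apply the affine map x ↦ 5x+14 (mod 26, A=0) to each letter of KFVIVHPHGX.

MNPCPXLXSZ

K(10): 5·10+14=64≡12 → M
F(5): 5·5+14=39≡13 → N
V(21): 5·21+14=119≡15 → P
I(8): 5·8+14=54≡2 → C
V(21): 5·21+14=119≡15 → P
H(7): 5·7+14=49≡23 → X
P(15): 5·15+14=89≡11 → L
H(7): 5·7+14=49≡23 → X
G(6): 5·6+14=44≡18 → S
X(23): 5·23+14=129≡25 → Z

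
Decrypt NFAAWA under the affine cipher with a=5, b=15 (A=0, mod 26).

The inverse of 5 mod 26 is 21, since 5·21=105≡1. Apply D(y)=21·(y−15) mod 26:
N(13): 21·(13−15)=-42≡10 → K
F(5): 21·(5−15)=-210≡24 → Y
A(0): 21·(0−15)=-315≡23 → X
A(0): 21·(0−15)=-315≡23 → X
W(22): 21·(22−15)=147≡17 → R
A(0): 21·(0−15)=-315≡23 → X

KYXXRX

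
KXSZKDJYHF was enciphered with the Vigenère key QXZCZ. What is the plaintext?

Repeat the key across the ciphertext: QXZCZQXZCZ
K(10)−Q(16): -6≡20 → U
X(23)−X(23): 0 → A
S(18)−Z(25): -7≡19 → T
Z(25)−C(2): 23 → X
K(10)−Z(25): -15≡11 → L
D(3)−Q(16): -13≡13 → N
J(9)−X(23): -14≡12 → M
Y(24)−Z(25): -1≡25 → Z
H(7)−C(2): 5 → F
F(5)−Z(25): -20≡6 → G

UATXLNMZFG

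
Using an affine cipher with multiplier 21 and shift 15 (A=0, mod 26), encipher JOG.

J(9): 21·9+15=204≡22 → W
O(14): 21·14+15=309≡23 → X
G(6): 21·6+15=141≡11 → L

WXL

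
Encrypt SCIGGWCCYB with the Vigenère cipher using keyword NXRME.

Repeat the key across the message: NXRMENXRME
S(18)+N(13): 31≡5 → F
C(2)+X(23): 25 → Z
I(8)+R(17): 25 → Z
G(6)+M(12): 18 → S
G(6)+E(4): 10 → K
W(22)+N(13): 35≡9 → J
C(2)+X(23): 25 → Z
C(2)+R(17): 19 → T
Y(24)+M(12): 36≡10 → K
B(1)+E(4): 5 → F

FZZSKJZTKF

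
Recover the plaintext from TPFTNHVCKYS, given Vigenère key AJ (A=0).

TGFKNYVTKPS

Repeat the key across the ciphertext: AJAJAJAJAJA
T(19)−A(0): 19 → T
P(15)−J(9): 6 → G
F(5)−A(0): 5 → F
T(19)−J(9): 10 → K
N(13)−A(0): 13 → N
H(7)−J(9): -2≡24 → Y
V(21)−A(0): 21 → V
C(2)−J(9): -7≡19 → T
K(10)−A(0): 10 → K
Y(24)−J(9): 15 → P
S(18)−A(0): 18 → S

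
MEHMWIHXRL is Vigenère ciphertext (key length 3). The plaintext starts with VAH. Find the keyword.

Subtract each crib letter from the matching ciphertext letter (mod 26):
M(12)−V(21)=-9≡17 → R
E(4)−A(0)=4 → E
H(7)−H(7)=0 → A

REA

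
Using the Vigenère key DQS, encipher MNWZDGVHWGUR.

PDOCTYYXOJKJ

Repeat the key across the message: DQSDQSDQSDQS
M(12)+D(3): 15 → P
N(13)+Q(16): 29≡3 → D
W(22)+S(18): 40≡14 → O
Z(25)+D(3): 28≡2 → C
D(3)+Q(16): 19 → T
G(6)+S(18): 24 → Y
V(21)+D(3): 24 → Y
H(7)+Q(16): 23 → X
W(22)+S(18): 40≡14 → O
G(6)+D(3): 9 → J
U(20)+Q(16): 36≡10 → K
R(17)+S(18): 35≡9 → J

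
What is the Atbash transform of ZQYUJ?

AJBFQ

Z(25) → A(0)
Q(16) → J(9)
Y(24) → B(1)
U(20) → F(5)
J(9) → Q(16)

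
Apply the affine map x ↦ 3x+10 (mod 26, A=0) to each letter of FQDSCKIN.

ZGTMQOIX

F(5): 3·5+10=25 → Z
Q(16): 3·16+10=58≡6 → G
D(3): 3·3+10=19 → T
S(18): 3·18+10=64≡12 → M
C(2): 3·2+10=16 → Q
K(10): 3·10+10=40≡14 → O
I(8): 3·8+10=34≡8 → I
N(13): 3·13+10=49≡23 → X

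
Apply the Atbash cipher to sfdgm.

huwtn

s(18) → h(7)
f(5) → u(20)
d(3) → w(22)
g(6) → t(19)
m(12) → n(13)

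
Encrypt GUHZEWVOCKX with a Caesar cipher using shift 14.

UIVNSKJCQYL

G(6): 6+14=20 → U
U(20): 20+14=34≡8 → I
H(7): 7+14=21 → V
Z(25): 25+14=39≡13 → N
E(4): 4+14=18 → S
W(22): 22+14=36≡10 → K
V(21): 21+14=35≡9 → J
O(14): 14+14=28≡2 → C
C(2): 2+14=16 → Q
K(10): 10+14=24 → Y
X(23): 23+14=37≡11 → L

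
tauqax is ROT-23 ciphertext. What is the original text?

wdxtda

t(19): 19−23=-4≡22 → w
a(0): 0−23=-23≡3 → d
u(20): 20−23=-3≡23 → x
q(16): 16−23=-7≡19 → t
a(0): 0−23=-23≡3 → d
x(23): 23−23=0 → a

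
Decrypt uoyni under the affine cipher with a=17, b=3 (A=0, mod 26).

The inverse of 17 mod 26 is 23, since 17·23=391≡1. Apply D(y)=23·(y−3) mod 26:
u(20): 23·(20−3)=391≡1 → b
o(14): 23·(14−3)=253≡19 → t
y(24): 23·(24−3)=483≡15 → p
n(13): 23·(13−3)=230≡22 → w
i(8): 23·(8−3)=115≡11 → l

btpwl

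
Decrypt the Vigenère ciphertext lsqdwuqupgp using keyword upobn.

rdccjabgotv

Repeat the key across the ciphertext: upobnupobnu
l(11)−u(20): -9≡17 → r
s(18)−p(15): 3 → d
q(16)−o(14): 2 → c
d(3)−b(1): 2 → c
w(22)−n(13): 9 → j
u(20)−u(20): 0 → a
q(16)−p(15): 1 → b
u(20)−o(14): 6 → g
p(15)−b(1): 14 → o
g(6)−n(13): -7≡19 → t
p(15)−u(20): -5≡21 → v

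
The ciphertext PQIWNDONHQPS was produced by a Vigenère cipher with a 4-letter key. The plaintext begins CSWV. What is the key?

Subtract each crib letter from the matching ciphertext letter (mod 26):
P(15)−C(2)=13 → N
Q(16)−S(18)=-2≡24 → Y
I(8)−W(22)=-14≡12 → M
W(22)−V(21)=1 → B

NYMB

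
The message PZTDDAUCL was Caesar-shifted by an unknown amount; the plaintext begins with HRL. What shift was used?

8

From the crib: P(15)−H(7)=8, so the shift is 8.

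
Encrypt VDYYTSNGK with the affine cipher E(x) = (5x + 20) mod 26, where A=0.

VJKKLGHYS

V(21): 5·21+20=125≡21 → V
D(3): 5·3+20=35≡9 → J
Y(24): 5·24+20=140≡10 → K
Y(24): 5·24+20=140≡10 → K
T(19): 5·19+20=115≡11 → L
S(18): 5·18+20=110≡6 → G
N(13): 5·13+20=85≡7 → H
G(6): 5·6+20=50≡24 → Y
K(10): 5·10+20=70≡18 → S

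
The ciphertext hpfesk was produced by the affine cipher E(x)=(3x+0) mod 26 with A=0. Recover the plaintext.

lftkgm

The inverse of 3 mod 26 is 9, since 3·9=27≡1. Apply D(y)=9·(y−0) mod 26:
h(7): 9·(7−0)=63≡11 → l
p(15): 9·(15−0)=135≡5 → f
f(5): 9·(5−0)=45≡19 → t
e(4): 9·(4−0)=36≡10 → k
s(18): 9·(18−0)=162≡6 → g
k(10): 9·(10−0)=90≡12 → m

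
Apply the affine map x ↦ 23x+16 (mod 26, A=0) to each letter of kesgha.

meoyvq

k(10): 23·10+16=246≡12 → m
e(4): 23·4+16=108≡4 → e
s(18): 23·18+16=430≡14 → o
g(6): 23·6+16=154≡24 → y
h(7): 23·7+16=177≡21 → v
a(0): 23·0+16=16 → q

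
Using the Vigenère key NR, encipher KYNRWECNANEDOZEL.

Repeat the key across the message: NRNRNRNRNRNRNRNR
K(10)+N(13): 23 → X
Y(24)+R(17): 41≡15 → P
N(13)+N(13): 26≡0 → A
R(17)+R(17): 34≡8 → I
W(22)+N(13): 35≡9 → J
E(4)+R(17): 21 → V
C(2)+N(13): 15 → P
N(13)+R(17): 30≡4 → E
A(0)+N(13): 13 → N
N(13)+R(17): 30≡4 → E
E(4)+N(13): 17 → R
D(3)+R(17): 20 → U
O(14)+N(13): 27≡1 → B
Z(25)+R(17): 42≡16 → Q
E(4)+N(13): 17 → R
L(11)+R(17): 28≡2 → C

XPAIJVPENERUBQRC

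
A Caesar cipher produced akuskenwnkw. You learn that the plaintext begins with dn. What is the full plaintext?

dnxvnhqzqnz

From the crib: a(0)−d(3)=-3≡23, so the shift is 23.
Subtract 23 from each ciphertext letter:
a(0): 0−23=-23≡3 → d
k(10): 10−23=-13≡13 → n
u(20): 20−23=-3≡23 → x
s(18): 18−23=-5≡21 → v
k(10): 10−23=-13≡13 → n
e(4): 4−23=-19≡7 → h
n(13): 13−23=-10≡16 → q
w(22): 22−23=-1≡25 → z
n(13): 13−23=-10≡16 → q
k(10): 10−23=-13≡13 → n
w(22): 22−23=-1≡25 → z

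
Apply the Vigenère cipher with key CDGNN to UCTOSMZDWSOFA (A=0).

Repeat the key across the message: CDGNNCDGNNCDG
U(20)+C(2): 22 → W
C(2)+D(3): 5 → F
T(19)+G(6): 25 → Z
O(14)+N(13): 27≡1 → B
S(18)+N(13): 31≡5 → F
M(12)+C(2): 14 → O
Z(25)+D(3): 28≡2 → C
D(3)+G(6): 9 → J
W(22)+N(13): 35≡9 → J
S(18)+N(13): 31≡5 → F
O(14)+C(2): 16 → Q
F(5)+D(3): 8 → I
A(0)+G(6): 6 → G

WFZBFOCJJFQIG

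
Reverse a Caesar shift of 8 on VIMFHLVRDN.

V(21): 21−8=13 → N
I(8): 8−8=0 → A
M(12): 12−8=4 → E
F(5): 5−8=-3≡23 → X
H(7): 7−8=-1≡25 → Z
L(11): 11−8=3 → D
V(21): 21−8=13 → N
R(17): 17−8=9 → J
D(3): 3−8=-5≡21 → V
N(13): 13−8=5 → F

NAEXZDNJVF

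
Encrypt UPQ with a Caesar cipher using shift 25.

U(20): 20+25=45≡19 → T
P(15): 15+25=40≡14 → O
Q(16): 16+25=41≡15 → P

TOP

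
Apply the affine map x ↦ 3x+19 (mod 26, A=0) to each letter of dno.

d(3): 3·3+19=28≡2 → c
n(13): 3·13+19=58≡6 → g
o(14): 3·14+19=61≡9 → j

cgj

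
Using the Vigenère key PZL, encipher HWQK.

WVBZ

Repeat the key across the message: PZLP
H(7)+P(15): 22 → W
W(22)+Z(25): 47≡21 → V
Q(16)+L(11): 27≡1 → B
K(10)+P(15): 25 → Z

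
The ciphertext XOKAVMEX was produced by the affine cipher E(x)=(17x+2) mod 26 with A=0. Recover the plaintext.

PQCGVWUP

The inverse of 17 mod 26 is 23, since 17·23=391≡1. Apply D(y)=23·(y−2) mod 26:
X(23): 23·(23−2)=483≡15 → P
O(14): 23·(14−2)=276≡16 → Q
K(10): 23·(10−2)=184≡2 → C
A(0): 23·(0−2)=-46≡6 → G
V(21): 23·(21−2)=437≡21 → V
M(12): 23·(12−2)=230≡22 → W
E(4): 23·(4−2)=46≡20 → U
X(23): 23·(23−2)=483≡15 → P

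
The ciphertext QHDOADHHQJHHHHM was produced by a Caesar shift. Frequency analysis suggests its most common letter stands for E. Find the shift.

The most frequent ciphertext letter is H (appears 7 times).
H is position 7; E is position 4.
Shift = 3.

3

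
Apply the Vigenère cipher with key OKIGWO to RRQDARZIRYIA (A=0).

FBYJWFNSZEEO

Repeat the key across the message: OKIGWOOKIGWO
R(17)+O(14): 31≡5 → F
R(17)+K(10): 27≡1 → B
Q(16)+I(8): 24 → Y
D(3)+G(6): 9 → J
A(0)+W(22): 22 → W
R(17)+O(14): 31≡5 → F
Z(25)+O(14): 39≡13 → N
I(8)+K(10): 18 → S
R(17)+I(8): 25 → Z
Y(24)+G(6): 30≡4 → E
I(8)+W(22): 30≡4 → E
A(0)+O(14): 14 → O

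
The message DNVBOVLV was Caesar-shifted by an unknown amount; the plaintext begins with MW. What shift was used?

17

From the crib: D(3)−M(12)=-9≡17, so the shift is 17.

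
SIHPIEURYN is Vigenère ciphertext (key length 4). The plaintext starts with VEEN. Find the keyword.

Subtract each crib letter from the matching ciphertext letter (mod 26):
S(18)−V(21)=-3≡23 → X
I(8)−E(4)=4 → E
H(7)−E(4)=3 → D
P(15)−N(13)=2 → C

XEDC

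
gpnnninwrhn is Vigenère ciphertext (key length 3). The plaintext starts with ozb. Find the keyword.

sqm

Subtract each crib letter from the matching ciphertext letter (mod 26):
g(6)−o(14)=-8≡18 → s
p(15)−z(25)=-10≡16 → q
n(13)−b(1)=12 → m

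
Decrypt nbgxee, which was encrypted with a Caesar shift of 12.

bpulss

n(13): 13−12=1 → b
b(1): 1−12=-11≡15 → p
g(6): 6−12=-6≡20 → u
x(23): 23−12=11 → l
e(4): 4−12=-8≡18 → s
e(4): 4−12=-8≡18 → s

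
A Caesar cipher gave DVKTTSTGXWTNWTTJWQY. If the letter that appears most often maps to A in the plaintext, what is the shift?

The most frequent ciphertext letter is T (appears 6 times).
T is position 19; A is position 0.
Shift = 19.

19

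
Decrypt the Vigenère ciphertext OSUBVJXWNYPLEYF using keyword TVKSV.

VXKJAQCMVDWQUGK

Repeat the key across the ciphertext: TVKSVTVKSVTVKSV
O(14)−T(19): -5≡21 → V
S(18)−V(21): -3≡23 → X
U(20)−K(10): 10 → K
B(1)−S(18): -17≡9 → J
V(21)−V(21): 0 → A
J(9)−T(19): -10≡16 → Q
X(23)−V(21): 2 → C
W(22)−K(10): 12 → M
N(13)−S(18): -5≡21 → V
Y(24)−V(21): 3 → D
P(15)−T(19): -4≡22 → W
L(11)−V(21): -10≡16 → Q
E(4)−K(10): -6≡20 → U
Y(24)−S(18): 6 → G
F(5)−V(21): -16≡10 → K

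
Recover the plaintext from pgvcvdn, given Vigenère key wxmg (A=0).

Repeat the key across the ciphertext: wxmgwxm
p(15)−w(22): -7≡19 → t
g(6)−x(23): -17≡9 → j
v(21)−m(12): 9 → j
c(2)−g(6): -4≡22 → w
v(21)−w(22): -1≡25 → z
d(3)−x(23): -20≡6 → g
n(13)−m(12): 1 → b

tjjwzgb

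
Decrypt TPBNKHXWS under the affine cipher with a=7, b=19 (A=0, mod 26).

The inverse of 7 mod 26 is 15, since 7·15=105≡1. Apply D(y)=15·(y−19) mod 26:
T(19): 15·(19−19)=0 → A
P(15): 15·(15−19)=-60≡18 → S
B(1): 15·(1−19)=-270≡16 → Q
N(13): 15·(13−19)=-90≡14 → O
K(10): 15·(10−19)=-135≡21 → V
H(7): 15·(7−19)=-180≡2 → C
X(23): 15·(23−19)=60≡8 → I
W(22): 15·(22−19)=45≡19 → T
S(18): 15·(18−19)=-15≡11 → L

ASQOVCITL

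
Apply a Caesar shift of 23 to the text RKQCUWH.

R(17): 17+23=40≡14 → O
K(10): 10+23=33≡7 → H
Q(16): 16+23=39≡13 → N
C(2): 2+23=25 → Z
U(20): 20+23=43≡17 → R
W(22): 22+23=45≡19 → T
H(7): 7+23=30≡4 → E

OHNZRTE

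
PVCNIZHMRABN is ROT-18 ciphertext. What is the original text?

XDKVQHPUZIJV

P(15): 15−18=-3≡23 → X
V(21): 21−18=3 → D
C(2): 2−18=-16≡10 → K
N(13): 13−18=-5≡21 → V
I(8): 8−18=-10≡16 → Q
Z(25): 25−18=7 → H
H(7): 7−18=-11≡15 → P
M(12): 12−18=-6≡20 → U
R(17): 17−18=-1≡25 → Z
A(0): 0−18=-18≡8 → I
B(1): 1−18=-17≡9 → J
N(13): 13−18=-5≡21 → V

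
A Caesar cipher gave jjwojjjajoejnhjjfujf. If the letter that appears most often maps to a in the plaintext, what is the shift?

The most frequent ciphertext letter is j (appears 10 times).
j is position 9; a is position 0.
Shift = 9.

9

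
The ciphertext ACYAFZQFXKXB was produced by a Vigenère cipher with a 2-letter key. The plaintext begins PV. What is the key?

LH

Subtract each crib letter from the matching ciphertext letter (mod 26):
A(0)−P(15)=-15≡11 → L
C(2)−V(21)=-19≡7 → H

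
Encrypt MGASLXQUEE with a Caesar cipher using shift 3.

PJDVOATXHH

M(12): 12+3=15 → P
G(6): 6+3=9 → J
A(0): 0+3=3 → D
S(18): 18+3=21 → V
L(11): 11+3=14 → O
X(23): 23+3=26≡0 → A
Q(16): 16+3=19 → T
U(20): 20+3=23 → X
E(4): 4+3=7 → H
E(4): 4+3=7 → H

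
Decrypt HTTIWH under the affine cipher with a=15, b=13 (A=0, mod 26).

KQQRLK

The inverse of 15 mod 26 is 7, since 15·7=105≡1. Apply D(y)=7·(y−13) mod 26:
H(7): 7·(7−13)=-42≡10 → K
T(19): 7·(19−13)=42≡16 → Q
T(19): 7·(19−13)=42≡16 → Q
I(8): 7·(8−13)=-35≡17 → R
W(22): 7·(22−13)=63≡11 → L
H(7): 7·(7−13)=-42≡10 → K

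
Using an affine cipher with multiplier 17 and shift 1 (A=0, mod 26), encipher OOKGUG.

FFPZDZ

O(14): 17·14+1=239≡5 → F
O(14): 17·14+1=239≡5 → F
K(10): 17·10+1=171≡15 → P
G(6): 17·6+1=103≡25 → Z
U(20): 17·20+1=341≡3 → D
G(6): 17·6+1=103≡25 → Z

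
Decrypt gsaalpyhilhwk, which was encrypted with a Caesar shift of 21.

lxffqudmnqmbp

g(6): 6−21=-15≡11 → l
s(18): 18−21=-3≡23 → x
a(0): 0−21=-21≡5 → f
a(0): 0−21=-21≡5 → f
l(11): 11−21=-10≡16 → q
p(15): 15−21=-6≡20 → u
y(24): 24−21=3 → d
h(7): 7−21=-14≡12 → m
i(8): 8−21=-13≡13 → n
l(11): 11−21=-10≡16 → q
h(7): 7−21=-14≡12 → m
w(22): 22−21=1 → b
k(10): 10−21=-11≡15 → p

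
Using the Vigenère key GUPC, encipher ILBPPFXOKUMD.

Repeat the key across the message: GUPCGUPCGUPC
I(8)+G(6): 14 → O
L(11)+U(20): 31≡5 → F
B(1)+P(15): 16 → Q
P(15)+C(2): 17 → R
P(15)+G(6): 21 → V
F(5)+U(20): 25 → Z
X(23)+P(15): 38≡12 → M
O(14)+C(2): 16 → Q
K(10)+G(6): 16 → Q
U(20)+U(20): 40≡14 → O
M(12)+P(15): 27≡1 → B
D(3)+C(2): 5 → F

OFQRVZMQQOBF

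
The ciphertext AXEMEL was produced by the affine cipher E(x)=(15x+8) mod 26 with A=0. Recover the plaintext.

WBYCYV

The inverse of 15 mod 26 is 7, since 15·7=105≡1. Apply D(y)=7·(y−8) mod 26:
A(0): 7·(0−8)=-56≡22 → W
X(23): 7·(23−8)=105≡1 → B
E(4): 7·(4−8)=-28≡24 → Y
M(12): 7·(12−8)=28≡2 → C
E(4): 7·(4−8)=-28≡24 → Y
L(11): 7·(11−8)=21 → V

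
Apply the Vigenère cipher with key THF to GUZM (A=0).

Repeat the key across the message: THFT
G(6)+T(19): 25 → Z
U(20)+H(7): 27≡1 → B
Z(25)+F(5): 30≡4 → E
M(12)+T(19): 31≡5 → F

ZBEF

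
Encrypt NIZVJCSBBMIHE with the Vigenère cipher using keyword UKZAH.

Repeat the key across the message: UKZAHUKZAHUKZ
N(13)+U(20): 33≡7 → H
I(8)+K(10): 18 → S
Z(25)+Z(25): 50≡24 → Y
V(21)+A(0): 21 → V
J(9)+H(7): 16 → Q
C(2)+U(20): 22 → W
S(18)+K(10): 28≡2 → C
B(1)+Z(25): 26≡0 → A
B(1)+A(0): 1 → B
M(12)+H(7): 19 → T
I(8)+U(20): 28≡2 → C
H(7)+K(10): 17 → R
E(4)+Z(25): 29≡3 → D

HSYVQWCABTCRD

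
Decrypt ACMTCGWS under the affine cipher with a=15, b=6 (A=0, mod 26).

The inverse of 15 mod 26 is 7, since 15·7=105≡1. Apply D(y)=7·(y−6) mod 26:
A(0): 7·(0−6)=-42≡10 → K
C(2): 7·(2−6)=-28≡24 → Y
M(12): 7·(12−6)=42≡16 → Q
T(19): 7·(19−6)=91≡13 → N
C(2): 7·(2−6)=-28≡24 → Y
G(6): 7·(6−6)=0 → A
W(22): 7·(22−6)=112≡8 → I
S(18): 7·(18−6)=84≡6 → G

KYQNYAIG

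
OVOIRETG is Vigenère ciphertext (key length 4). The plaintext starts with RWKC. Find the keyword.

Subtract each crib letter from the matching ciphertext letter (mod 26):
O(14)−R(17)=-3≡23 → X
V(21)−W(22)=-1≡25 → Z
O(14)−K(10)=4 → E
I(8)−C(2)=6 → G

XZEG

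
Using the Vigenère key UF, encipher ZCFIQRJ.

Repeat the key across the message: UFUFUFU
Z(25)+U(20): 45≡19 → T
C(2)+F(5): 7 → H
F(5)+U(20): 25 → Z
I(8)+F(5): 13 → N
Q(16)+U(20): 36≡10 → K
R(17)+F(5): 22 → W
J(9)+U(20): 29≡3 → D

THZNKWD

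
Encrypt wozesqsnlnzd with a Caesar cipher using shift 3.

w(22): 22+3=25 → z
o(14): 14+3=17 → r
z(25): 25+3=28≡2 → c
e(4): 4+3=7 → h
s(18): 18+3=21 → v
q(16): 16+3=19 → t
s(18): 18+3=21 → v
n(13): 13+3=16 → q
l(11): 11+3=14 → o
n(13): 13+3=16 → q
z(25): 25+3=28≡2 → c
d(3): 3+3=6 → g

zrchvtvqoqcg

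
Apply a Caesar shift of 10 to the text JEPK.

J(9): 9+10=19 → T
E(4): 4+10=14 → O
P(15): 15+10=25 → Z
K(10): 10+10=20 → U

TOZU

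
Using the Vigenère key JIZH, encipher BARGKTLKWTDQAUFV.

Repeat the key across the message: JIZHJIZHJIZHJIZH
B(1)+J(9): 10 → K
A(0)+I(8): 8 → I
R(17)+Z(25): 42≡16 → Q
G(6)+H(7): 13 → N
K(10)+J(9): 19 → T
T(19)+I(8): 27≡1 → B
L(11)+Z(25): 36≡10 → K
K(10)+H(7): 17 → R
W(22)+J(9): 31≡5 → F
T(19)+I(8): 27≡1 → B
D(3)+Z(25): 28≡2 → C
Q(16)+H(7): 23 → X
A(0)+J(9): 9 → J
U(20)+I(8): 28≡2 → C
F(5)+Z(25): 30≡4 → E
V(21)+H(7): 28≡2 → C

KIQNTBKRFBCXJCEC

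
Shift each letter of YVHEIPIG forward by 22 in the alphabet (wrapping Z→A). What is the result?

URDAELEC

Y(24): 24+22=46≡20 → U
V(21): 21+22=43≡17 → R
H(7): 7+22=29≡3 → D
E(4): 4+22=26≡0 → A
I(8): 8+22=30≡4 → E
P(15): 15+22=37≡11 → L
I(8): 8+22=30≡4 → E
G(6): 6+22=28≡2 → C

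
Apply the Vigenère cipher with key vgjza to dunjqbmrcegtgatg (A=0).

yawiqwsabebzpztb

Repeat the key across the message: vgjzavgjzavgjzav
d(3)+v(21): 24 → y
u(20)+g(6): 26≡0 → a
n(13)+j(9): 22 → w
j(9)+z(25): 34≡8 → i
q(16)+a(0): 16 → q
b(1)+v(21): 22 → w
m(12)+g(6): 18 → s
r(17)+j(9): 26≡0 → a
c(2)+z(25): 27≡1 → b
e(4)+a(0): 4 → e
g(6)+v(21): 27≡1 → b
t(19)+g(6): 25 → z
g(6)+j(9): 15 → p
a(0)+z(25): 25 → z
t(19)+a(0): 19 → t
g(6)+v(21): 27≡1 → b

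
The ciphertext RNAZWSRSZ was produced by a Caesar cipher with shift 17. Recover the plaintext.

AWJIFBABI

R(17): 17−17=0 → A
N(13): 13−17=-4≡22 → W
A(0): 0−17=-17≡9 → J
Z(25): 25−17=8 → I
W(22): 22−17=5 → F
S(18): 18−17=1 → B
R(17): 17−17=0 → A
S(18): 18−17=1 → B
Z(25): 25−17=8 → I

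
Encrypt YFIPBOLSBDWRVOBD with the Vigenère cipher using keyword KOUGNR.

ITCVOFVGVJJIFCVJ

Repeat the key across the message: KOUGNRKOUGNRKOUG
Y(24)+K(10): 34≡8 → I
F(5)+O(14): 19 → T
I(8)+U(20): 28≡2 → C
P(15)+G(6): 21 → V
B(1)+N(13): 14 → O
O(14)+R(17): 31≡5 → F
L(11)+K(10): 21 → V
S(18)+O(14): 32≡6 → G
B(1)+U(20): 21 → V
D(3)+G(6): 9 → J
W(22)+N(13): 35≡9 → J
R(17)+R(17): 34≡8 → I
V(21)+K(10): 31≡5 → F
O(14)+O(14): 28≡2 → C
B(1)+U(20): 21 → V
D(3)+G(6): 9 → J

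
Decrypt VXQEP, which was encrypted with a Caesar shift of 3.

SUNBM

V(21): 21−3=18 → S
X(23): 23−3=20 → U
Q(16): 16−3=13 → N
E(4): 4−3=1 → B
P(15): 15−3=12 → M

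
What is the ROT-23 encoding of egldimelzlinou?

e(4): 4+23=27≡1 → b
g(6): 6+23=29≡3 → d
l(11): 11+23=34≡8 → i
d(3): 3+23=26≡0 → a
i(8): 8+23=31≡5 → f
m(12): 12+23=35≡9 → j
e(4): 4+23=27≡1 → b
l(11): 11+23=34≡8 → i
z(25): 25+23=48≡22 → w
l(11): 11+23=34≡8 → i
i(8): 8+23=31≡5 → f
n(13): 13+23=36≡10 → k
o(14): 14+23=37≡11 → l
u(20): 20+23=43≡17 → r

bdiafjbiwifklr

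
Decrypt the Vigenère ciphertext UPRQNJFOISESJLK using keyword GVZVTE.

OUSVUFZTJXLODQL

Repeat the key across the ciphertext: GVZVTEGVZVTEGVZ
U(20)−G(6): 14 → O
P(15)−V(21): -6≡20 → U
R(17)−Z(25): -8≡18 → S
Q(16)−V(21): -5≡21 → V
N(13)−T(19): -6≡20 → U
J(9)−E(4): 5 → F
F(5)−G(6): -1≡25 → Z
O(14)−V(21): -7≡19 → T
I(8)−Z(25): -17≡9 → J
S(18)−V(21): -3≡23 → X
E(4)−T(19): -15≡11 → L
S(18)−E(4): 14 → O
J(9)−G(6): 3 → D
L(11)−V(21): -10≡16 → Q
K(10)−Z(25): -15≡11 → L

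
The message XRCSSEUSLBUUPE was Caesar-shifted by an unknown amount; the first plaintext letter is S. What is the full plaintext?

SMXNNZPNGWPPKZ

From the crib: X(23)−S(18)=5, so the shift is 5.
Subtract 5 from each ciphertext letter:
X(23): 23−5=18 → S
R(17): 17−5=12 → M
C(2): 2−5=-3≡23 → X
S(18): 18−5=13 → N
S(18): 18−5=13 → N
E(4): 4−5=-1≡25 → Z
U(20): 20−5=15 → P
S(18): 18−5=13 → N
L(11): 11−5=6 → G
B(1): 1−5=-4≡22 → W
U(20): 20−5=15 → P
U(20): 20−5=15 → P
P(15): 15−5=10 → K
E(4): 4−5=-1≡25 → Z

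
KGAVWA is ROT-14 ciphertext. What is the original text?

WSMHIM

K(10): 10−14=-4≡22 → W
G(6): 6−14=-8≡18 → S
A(0): 0−14=-14≡12 → M
V(21): 21−14=7 → H
W(22): 22−14=8 → I
A(0): 0−14=-14≡12 → M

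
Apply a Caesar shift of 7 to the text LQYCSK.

L(11): 11+7=18 → S
Q(16): 16+7=23 → X
Y(24): 24+7=31≡5 → F
C(2): 2+7=9 → J
S(18): 18+7=25 → Z
K(10): 10+7=17 → R

SXFJZR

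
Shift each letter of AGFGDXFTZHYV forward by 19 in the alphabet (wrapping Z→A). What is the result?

TZYZWQYMSARO

A(0): 0+19=19 → T
G(6): 6+19=25 → Z
F(5): 5+19=24 → Y
G(6): 6+19=25 → Z
D(3): 3+19=22 → W
X(23): 23+19=42≡16 → Q
F(5): 5+19=24 → Y
T(19): 19+19=38≡12 → M
Z(25): 25+19=44≡18 → S
H(7): 7+19=26≡0 → A
Y(24): 24+19=43≡17 → R
V(21): 21+19=40≡14 → O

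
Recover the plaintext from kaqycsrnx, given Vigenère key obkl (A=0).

Repeat the key across the ciphertext: obklobklo
k(10)−o(14): -4≡22 → w
a(0)−b(1): -1≡25 → z
q(16)−k(10): 6 → g
y(24)−l(11): 13 → n
c(2)−o(14): -12≡14 → o
s(18)−b(1): 17 → r
r(17)−k(10): 7 → h
n(13)−l(11): 2 → c
x(23)−o(14): 9 → j

wzgnorhcj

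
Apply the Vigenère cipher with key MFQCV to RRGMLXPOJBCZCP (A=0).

DWWOGJUELWOESR

Repeat the key across the message: MFQCVMFQCVMFQC
R(17)+M(12): 29≡3 → D
R(17)+F(5): 22 → W
G(6)+Q(16): 22 → W
M(12)+C(2): 14 → O
L(11)+V(21): 32≡6 → G
X(23)+M(12): 35≡9 → J
P(15)+F(5): 20 → U
O(14)+Q(16): 30≡4 → E
J(9)+C(2): 11 → L
B(1)+V(21): 22 → W
C(2)+M(12): 14 → O
Z(25)+F(5): 30≡4 → E
C(2)+Q(16): 18 → S
P(15)+C(2): 17 → R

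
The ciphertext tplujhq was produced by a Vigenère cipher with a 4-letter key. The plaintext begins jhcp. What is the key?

Subtract each crib letter from the matching ciphertext letter (mod 26):
t(19)−j(9)=10 → k
p(15)−h(7)=8 → i
l(11)−c(2)=9 → j
u(20)−p(15)=5 → f

kijf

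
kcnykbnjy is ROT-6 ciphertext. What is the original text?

ewhsevhds

k(10): 10−6=4 → e
c(2): 2−6=-4≡22 → w
n(13): 13−6=7 → h
y(24): 24−6=18 → s
k(10): 10−6=4 → e
b(1): 1−6=-5≡21 → v
n(13): 13−6=7 → h
j(9): 9−6=3 → d
y(24): 24−6=18 → s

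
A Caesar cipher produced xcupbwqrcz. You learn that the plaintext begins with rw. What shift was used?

From the crib: x(23)−r(17)=6, so the shift is 6.

6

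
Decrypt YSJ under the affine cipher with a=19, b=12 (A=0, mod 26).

COT

The inverse of 19 mod 26 is 11, since 19·11=209≡1. Apply D(y)=11·(y−12) mod 26:
Y(24): 11·(24−12)=132≡2 → C
S(18): 11·(18−12)=66≡14 → O
J(9): 11·(9−12)=-33≡19 → T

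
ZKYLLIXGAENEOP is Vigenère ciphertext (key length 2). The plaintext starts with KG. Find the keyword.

Subtract each crib letter from the matching ciphertext letter (mod 26):
Z(25)−K(10)=15 → P
K(10)−G(6)=4 → E

PE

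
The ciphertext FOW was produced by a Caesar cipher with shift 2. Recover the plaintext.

DMU

F(5): 5−2=3 → D
O(14): 14−2=12 → M
W(22): 22−2=20 → U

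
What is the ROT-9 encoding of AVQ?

JEZ

A(0): 0+9=9 → J
V(21): 21+9=30≡4 → E
Q(16): 16+9=25 → Z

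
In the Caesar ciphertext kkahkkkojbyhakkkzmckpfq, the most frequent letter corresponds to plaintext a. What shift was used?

The most frequent ciphertext letter is k (appears 9 times).
k is position 10; a is position 0.
Shift = 10.

10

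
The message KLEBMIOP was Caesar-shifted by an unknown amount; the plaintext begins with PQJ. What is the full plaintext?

From the crib: K(10)−P(15)=-5≡21, so the shift is 21.
Subtract 21 from each ciphertext letter:
K(10): 10−21=-11≡15 → P
L(11): 11−21=-10≡16 → Q
E(4): 4−21=-17≡9 → J
B(1): 1−21=-20≡6 → G
M(12): 12−21=-9≡17 → R
I(8): 8−21=-13≡13 → N
O(14): 14−21=-7≡19 → T
P(15): 15−21=-6≡20 → U

PQJGRNTU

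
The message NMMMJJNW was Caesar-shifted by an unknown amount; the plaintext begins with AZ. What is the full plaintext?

AZZZWWAJ

From the crib: N(13)−A(0)=13, so the shift is 13.
Subtract 13 from each ciphertext letter:
N(13): 13−13=0 → A
M(12): 12−13=-1≡25 → Z
M(12): 12−13=-1≡25 → Z
M(12): 12−13=-1≡25 → Z
J(9): 9−13=-4≡22 → W
J(9): 9−13=-4≡22 → W
N(13): 13−13=0 → A
W(22): 22−13=9 → J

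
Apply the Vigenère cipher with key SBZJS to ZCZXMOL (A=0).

Repeat the key across the message: SBZJSSB
Z(25)+S(18): 43≡17 → R
C(2)+B(1): 3 → D
Z(25)+Z(25): 50≡24 → Y
X(23)+J(9): 32≡6 → G
M(12)+S(18): 30≡4 → E
O(14)+S(18): 32≡6 → G
L(11)+B(1): 12 → M

RDYGEGM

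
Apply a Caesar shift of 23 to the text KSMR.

HPJO

K(10): 10+23=33≡7 → H
S(18): 18+23=41≡15 → P
M(12): 12+23=35≡9 → J
R(17): 17+23=40≡14 → O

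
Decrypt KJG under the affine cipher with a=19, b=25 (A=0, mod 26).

RGZ

The inverse of 19 mod 26 is 11, since 19·11=209≡1. Apply D(y)=11·(y−25) mod 26:
K(10): 11·(10−25)=-165≡17 → R
J(9): 11·(9−25)=-176≡6 → G
G(6): 11·(6−25)=-209≡25 → Z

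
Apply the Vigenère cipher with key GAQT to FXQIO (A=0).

Repeat the key across the message: GAQTG
F(5)+G(6): 11 → L
X(23)+A(0): 23 → X
Q(16)+Q(16): 32≡6 → G
I(8)+T(19): 27≡1 → B
O(14)+G(6): 20 → U

LXGBU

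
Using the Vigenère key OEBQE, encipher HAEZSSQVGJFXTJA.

Repeat the key across the message: OEBQEOEBQEOEBQE
H(7)+O(14): 21 → V
A(0)+E(4): 4 → E
E(4)+B(1): 5 → F
Z(25)+Q(16): 41≡15 → P
S(18)+E(4): 22 → W
S(18)+O(14): 32≡6 → G
Q(16)+E(4): 20 → U
V(21)+B(1): 22 → W
G(6)+Q(16): 22 → W
J(9)+E(4): 13 → N
F(5)+O(14): 19 → T
X(23)+E(4): 27≡1 → B
T(19)+B(1): 20 → U
J(9)+Q(16): 25 → Z
A(0)+E(4): 4 → E

VEFPWGUWWNTBUZE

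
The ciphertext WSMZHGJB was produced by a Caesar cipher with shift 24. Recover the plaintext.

W(22): 22−24=-2≡24 → Y
S(18): 18−24=-6≡20 → U
M(12): 12−24=-12≡14 → O
Z(25): 25−24=1 → B
H(7): 7−24=-17≡9 → J
G(6): 6−24=-18≡8 → I
J(9): 9−24=-15≡11 → L
B(1): 1−24=-23≡3 → D

YUOBJILD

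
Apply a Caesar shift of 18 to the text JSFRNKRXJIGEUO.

J(9): 9+18=27≡1 → B
S(18): 18+18=36≡10 → K
F(5): 5+18=23 → X
R(17): 17+18=35≡9 → J
N(13): 13+18=31≡5 → F
K(10): 10+18=28≡2 → C
R(17): 17+18=35≡9 → J
X(23): 23+18=41≡15 → P
J(9): 9+18=27≡1 → B
I(8): 8+18=26≡0 → A
G(6): 6+18=24 → Y
E(4): 4+18=22 → W
U(20): 20+18=38≡12 → M
O(14): 14+18=32≡6 → G

BKXJFCJPBAYWMG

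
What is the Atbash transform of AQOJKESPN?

ZJLQPVHKM

A(0) → Z(25)
Q(16) → J(9)
O(14) → L(11)
J(9) → Q(16)
K(10) → P(15)
E(4) → V(21)
S(18) → H(7)
P(15) → K(10)
N(13) → M(12)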